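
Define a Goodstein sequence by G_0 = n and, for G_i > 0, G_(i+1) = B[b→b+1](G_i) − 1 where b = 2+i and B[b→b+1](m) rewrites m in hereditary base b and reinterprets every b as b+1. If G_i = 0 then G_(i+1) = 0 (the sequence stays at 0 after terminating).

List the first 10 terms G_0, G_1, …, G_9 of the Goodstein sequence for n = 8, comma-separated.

8, 80, 553, 6310, 93395, 1647195, 33554571, 774841151, 20000000211, 570623341475

G_0 = 8. HB_2(8) = 2^(2 + 1). Bump = 81. G_1 = 80.
G_1 = 80. HB_3(80) = 2·3^3 + 2·3^2 + 2·3 + 2. Bump = 554. G_2 = 553.
G_2 = 553. HB_4(553) = 2·4^4 + 2·4^2 + 2·4 + 1. Bump = 6311. G_3 = 6310.
G_3 = 6310. HB_5(6310) = 2·5^5 + 2·5^2 + 2·5. Bump = 93396. G_4 = 93395.
G_4 = 93395. HB_6(93395) = 2·6^6 + 2·6^2 + 6 + 5. Bump = 1647196. G_5 = 1647195.
G_5 = 1647195. HB_7(1647195) = 2·7^7 + 2·7^2 + 7 + 4. Bump = 33554572. G_6 = 33554571.
G_6 = 33554571. HB_8(33554571) = 2·8^8 + 2·8^2 + 8 + 3. Bump = 774841152. G_7 = 774841151.
G_7 = 774841151. HB_9(774841151) = 2·9^9 + 2·9^2 + 9 + 2. Bump = 20000000212. G_8 = 20000000211.
G_8 = 20000000211. HB_10(20000000211) = 2·10^10 + 2·10^2 + 10 + 1. Bump = 570623341476. G_9 = 570623341475.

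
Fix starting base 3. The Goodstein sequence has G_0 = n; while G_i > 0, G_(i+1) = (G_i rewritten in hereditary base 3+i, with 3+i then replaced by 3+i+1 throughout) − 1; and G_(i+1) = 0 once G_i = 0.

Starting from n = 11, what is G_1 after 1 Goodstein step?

G_0=11  [base 3] 3^2 + 2  →[3↦4]→  4^2 + 2 = 18  −1 ⇒ G_1=17
G_1=17  [base 4] 4^2 + 1  →[4↦5]→  5^2 + 1 = 26  −1 ⇒ G_2=25

17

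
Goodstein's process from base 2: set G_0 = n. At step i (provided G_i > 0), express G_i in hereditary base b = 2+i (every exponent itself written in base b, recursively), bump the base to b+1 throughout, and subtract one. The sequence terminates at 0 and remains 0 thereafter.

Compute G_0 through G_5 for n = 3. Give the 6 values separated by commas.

3, 3, 3, 2, 1, 0

3 —HB2→ 2 + 1 —bump→ 3 + 1 = 4 —(−1)→ 3
3 —HB3→ 3 —bump→ 4 = 4 —(−1)→ 3
3 —HB4→ 3 —bump→ 3 = 3 —(−1)→ 2
2 —HB5→ 2 —bump→ 2 = 2 —(−1)→ 1
1 —HB6→ 1 —bump→ 1 = 1 —(−1)→ 0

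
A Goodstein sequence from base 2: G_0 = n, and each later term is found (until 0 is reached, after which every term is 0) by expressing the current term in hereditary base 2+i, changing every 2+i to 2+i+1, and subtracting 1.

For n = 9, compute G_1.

81

i=0: 9 = 2^(2 + 1) + 1 (b=2); 2→3: 3^(3 + 1) + 1 = 82; 82−1 = 81
i=1: 81 = 3^(3 + 1) (b=3); 3→4: 4^(4 + 1) = 1024; 1024−1 = 1023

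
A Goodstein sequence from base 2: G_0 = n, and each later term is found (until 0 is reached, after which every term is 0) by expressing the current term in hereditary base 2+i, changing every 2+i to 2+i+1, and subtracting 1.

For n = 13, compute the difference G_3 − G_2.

14813

base 2: 13 = 2^(2 + 1) + 2^2 + 1; at 3: 3^(3 + 1) + 3^3 + 1 = 109; next = 108
base 3: 108 = 3^(3 + 1) + 3^3; at 4: 4^(4 + 1) + 4^4 = 1280; next = 1279
base 4: 1279 = 4^(4 + 1) + 3·4^3 + 3·4^2 + 3·4 + 3; at 5: 5^(5 + 1) + 3·5^3 + 3·5^2 + 3·5 + 3 = 16093; next = 16092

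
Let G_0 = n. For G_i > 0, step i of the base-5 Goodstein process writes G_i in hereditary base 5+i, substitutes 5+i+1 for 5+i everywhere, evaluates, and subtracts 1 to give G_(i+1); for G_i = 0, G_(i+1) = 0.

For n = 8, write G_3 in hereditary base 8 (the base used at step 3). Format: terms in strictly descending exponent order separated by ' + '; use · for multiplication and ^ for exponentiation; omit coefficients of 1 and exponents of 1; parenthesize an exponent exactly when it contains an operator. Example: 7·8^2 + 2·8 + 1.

step 0: 8 = 5 + 3; sub 6 for 5: 6 + 3; = 9; G_1 = 9−1 = 8
step 1: 8 = 6 + 2; sub 7 for 6: 7 + 2; = 9; G_2 = 9−1 = 8
step 2: 8 = 7 + 1; sub 8 for 7: 8 + 1; = 9; G_3 = 9−1 = 8

8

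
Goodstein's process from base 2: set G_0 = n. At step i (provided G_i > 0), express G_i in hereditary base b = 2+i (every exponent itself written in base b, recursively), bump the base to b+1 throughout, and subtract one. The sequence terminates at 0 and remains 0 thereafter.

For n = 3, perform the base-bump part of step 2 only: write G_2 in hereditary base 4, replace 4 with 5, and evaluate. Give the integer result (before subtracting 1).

3

G_0=3  [base 2] 2 + 1  →[2↦3]→  3 + 1 = 4  −1 ⇒ G_1=3
G_1=3  [base 3] 3  →[3↦4]→  4 = 4  −1 ⇒ G_2=3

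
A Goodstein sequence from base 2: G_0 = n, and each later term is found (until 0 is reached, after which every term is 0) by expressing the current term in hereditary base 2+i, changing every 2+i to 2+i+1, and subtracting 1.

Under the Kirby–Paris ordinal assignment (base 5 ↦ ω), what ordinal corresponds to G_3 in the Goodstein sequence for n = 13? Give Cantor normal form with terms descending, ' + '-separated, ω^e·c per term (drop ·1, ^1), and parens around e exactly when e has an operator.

[0] 13 ≡ 2^(2 + 1) + 2^2 + 1 (base 2). Lift 3: 109. −1: 108.
[1] 108 ≡ 3^(3 + 1) + 3^3 (base 3). Lift 4: 1280. −1: 1279.
[2] 1279 ≡ 4^(4 + 1) + 3·4^3 + 3·4^2 + 3·4 + 3 (base 4). Lift 5: 16093. −1: 16092.
[3] 16092 ≡ 5^(5 + 1) + 3·5^3 + 3·5^2 + 3·5 + 2 (base 5). Lift 6: 280712. −1: 280711.

ω^(ω + 1) + ω^3·3 + ω^2·3 + ω·3 + 2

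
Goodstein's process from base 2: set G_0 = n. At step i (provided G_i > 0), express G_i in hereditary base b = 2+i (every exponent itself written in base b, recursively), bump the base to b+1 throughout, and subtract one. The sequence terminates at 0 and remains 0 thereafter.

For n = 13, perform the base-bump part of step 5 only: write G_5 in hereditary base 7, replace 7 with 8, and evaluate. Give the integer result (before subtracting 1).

step 0: 13 = 2^(2 + 1) + 2^2 + 1; sub 3 for 2: 3^(3 + 1) + 3^3 + 1; = 109; G_1 = 109−1 = 108
step 1: 108 = 3^(3 + 1) + 3^3; sub 4 for 3: 4^(4 + 1) + 4^4; = 1280; G_2 = 1280−1 = 1279
step 2: 1279 = 4^(4 + 1) + 3·4^3 + 3·4^2 + 3·4 + 3; sub 5 for 4: 5^(5 + 1) + 3·5^3 + 3·5^2 + 3·5 + 3; = 16093; G_3 = 16093−1 = 16092
step 3: 16092 = 5^(5 + 1) + 3·5^3 + 3·5^2 + 3·5 + 2; sub 6 for 5: 6^(6 + 1) + 3·6^3 + 3·6^2 + 3·6 + 2; = 280712; G_4 = 280712−1 = 280711
step 4: 280711 = 6^(6 + 1) + 3·6^3 + 3·6^2 + 3·6 + 1; sub 7 for 6: 7^(7 + 1) + 3·7^3 + 3·7^2 + 3·7 + 1; = 5765999; G_5 = 5765999−1 = 5765998
step 5: 5765998 = 7^(7 + 1) + 3·7^3 + 3·7^2 + 3·7; sub 8 for 7: 8^(8 + 1) + 3·8^3 + 3·8^2 + 3·8; = 134219480; G_6 = 134219480−1 = 134219479

134219480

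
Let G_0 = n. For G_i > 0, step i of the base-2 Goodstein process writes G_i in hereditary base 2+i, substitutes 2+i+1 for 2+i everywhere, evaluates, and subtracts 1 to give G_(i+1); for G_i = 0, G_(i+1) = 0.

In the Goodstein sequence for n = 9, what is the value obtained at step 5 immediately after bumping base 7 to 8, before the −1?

(0) 9|_2 = 2^(2 + 1) + 1 ↦ 3^(3 + 1) + 1|_3 = 82 ⇒ 81
(1) 81|_3 = 3^(3 + 1) ↦ 4^(4 + 1)|_4 = 1024 ⇒ 1023
(2) 1023|_4 = 3·4^4 + 3·4^3 + 3·4^2 + 3·4 + 3 ↦ 3·5^5 + 3·5^3 + 3·5^2 + 3·5 + 3|_5 = 9843 ⇒ 9842
(3) 9842|_5 = 3·5^5 + 3·5^3 + 3·5^2 + 3·5 + 2 ↦ 3·6^6 + 3·6^3 + 3·6^2 + 3·6 + 2|_6 = 140744 ⇒ 140743
(4) 140743|_6 = 3·6^6 + 3·6^3 + 3·6^2 + 3·6 + 1 ↦ 3·7^7 + 3·7^3 + 3·7^2 + 3·7 + 1|_7 = 2471827 ⇒ 2471826

50333400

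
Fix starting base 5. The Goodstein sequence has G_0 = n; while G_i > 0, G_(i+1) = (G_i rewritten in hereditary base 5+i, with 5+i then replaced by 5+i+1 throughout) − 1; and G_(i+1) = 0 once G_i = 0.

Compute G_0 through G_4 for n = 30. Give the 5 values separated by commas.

G_0 = 30. HB_5(30) = 5^2 + 5. Bump = 42. G_1 = 41.
G_1 = 41. HB_6(41) = 6^2 + 5. Bump = 54. G_2 = 53.
G_2 = 53. HB_7(53) = 7^2 + 4. Bump = 68. G_3 = 67.
G_3 = 67. HB_8(67) = 8^2 + 3. Bump = 84. G_4 = 83.

30, 41, 53, 67, 83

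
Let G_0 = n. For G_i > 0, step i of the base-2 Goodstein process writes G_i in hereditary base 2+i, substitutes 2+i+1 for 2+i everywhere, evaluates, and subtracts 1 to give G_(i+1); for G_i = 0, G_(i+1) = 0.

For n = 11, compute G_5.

5764801

[0] 11 ≡ 2^(2 + 1) + 2 + 1 (base 2). Lift 3: 85. −1: 84.
[1] 84 ≡ 3^(3 + 1) + 3 (base 3). Lift 4: 1028. −1: 1027.
[2] 1027 ≡ 4^(4 + 1) + 3 (base 4). Lift 5: 15628. −1: 15627.
[3] 15627 ≡ 5^(5 + 1) + 2 (base 5). Lift 6: 279938. −1: 279937.
[4] 279937 ≡ 6^(6 + 1) + 1 (base 6). Lift 7: 5764802. −1: 5764801.
[5] 5764801 ≡ 7^(7 + 1) (base 7). Lift 8: 134217728. −1: 134217727.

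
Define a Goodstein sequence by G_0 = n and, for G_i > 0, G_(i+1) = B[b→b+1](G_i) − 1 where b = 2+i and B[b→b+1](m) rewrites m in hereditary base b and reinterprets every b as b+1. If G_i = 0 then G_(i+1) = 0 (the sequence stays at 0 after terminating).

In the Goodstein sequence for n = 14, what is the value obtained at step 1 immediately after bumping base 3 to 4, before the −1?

1282

(0) 14|_2 = 2^(2 + 1) + 2^2 + 2 ↦ 3^(3 + 1) + 3^3 + 3|_3 = 111 ⇒ 110
(1) 110|_3 = 3^(3 + 1) + 3^3 + 2 ↦ 4^(4 + 1) + 4^4 + 2|_4 = 1282 ⇒ 1281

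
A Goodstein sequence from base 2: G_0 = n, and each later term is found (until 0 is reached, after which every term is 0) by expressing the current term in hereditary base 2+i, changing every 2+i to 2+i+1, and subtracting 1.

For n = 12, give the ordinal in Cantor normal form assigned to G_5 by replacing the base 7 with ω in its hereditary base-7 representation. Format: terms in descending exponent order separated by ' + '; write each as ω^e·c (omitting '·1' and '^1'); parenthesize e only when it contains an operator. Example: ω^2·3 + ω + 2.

base 2: 12 = 2^(2 + 1) + 2^2; at 3: 3^(3 + 1) + 3^3 = 108; next = 107
base 3: 107 = 3^(3 + 1) + 2·3^2 + 2·3 + 2; at 4: 4^(4 + 1) + 2·4^2 + 2·4 + 2 = 1066; next = 1065
base 4: 1065 = 4^(4 + 1) + 2·4^2 + 2·4 + 1; at 5: 5^(5 + 1) + 2·5^2 + 2·5 + 1 = 15686; next = 15685
base 5: 15685 = 5^(5 + 1) + 2·5^2 + 2·5; at 6: 6^(6 + 1) + 2·6^2 + 2·6 = 280020; next = 280019
base 6: 280019 = 6^(6 + 1) + 2·6^2 + 6 + 5; at 7: 7^(7 + 1) + 2·7^2 + 7 + 5 = 5764911; next = 5764910
base 7: 5764910 = 7^(7 + 1) + 2·7^2 + 7 + 4; at 8: 8^(8 + 1) + 2·8^2 + 8 + 4 = 134217868; next = 134217867

ω^(ω + 1) + ω^2·2 + ω + 4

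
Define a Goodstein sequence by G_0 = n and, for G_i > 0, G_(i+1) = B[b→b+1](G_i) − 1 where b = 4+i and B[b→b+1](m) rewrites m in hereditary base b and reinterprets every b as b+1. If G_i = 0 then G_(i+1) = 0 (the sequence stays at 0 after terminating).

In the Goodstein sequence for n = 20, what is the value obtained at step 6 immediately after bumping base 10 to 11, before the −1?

base 4: 20 = 4^2 + 4; at 5: 5^2 + 5 = 30; next = 29
base 5: 29 = 5^2 + 4; at 6: 6^2 + 4 = 40; next = 39
base 6: 39 = 6^2 + 3; at 7: 7^2 + 3 = 52; next = 51
base 7: 51 = 7^2 + 2; at 8: 8^2 + 2 = 66; next = 65
base 8: 65 = 8^2 + 1; at 9: 9^2 + 1 = 82; next = 81
base 9: 81 = 9^2; at 10: 10^2 = 100; next = 99

108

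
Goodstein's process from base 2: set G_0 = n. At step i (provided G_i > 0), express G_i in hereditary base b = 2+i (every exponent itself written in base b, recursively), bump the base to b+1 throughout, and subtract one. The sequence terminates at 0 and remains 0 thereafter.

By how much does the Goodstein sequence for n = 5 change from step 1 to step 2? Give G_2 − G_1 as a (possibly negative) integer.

step 0: 5 = 2^2 + 1; sub 3 for 2: 3^3 + 1; = 28; G_1 = 28−1 = 27
step 1: 27 = 3^3; sub 4 for 3: 4^4; = 256; G_2 = 256−1 = 255

228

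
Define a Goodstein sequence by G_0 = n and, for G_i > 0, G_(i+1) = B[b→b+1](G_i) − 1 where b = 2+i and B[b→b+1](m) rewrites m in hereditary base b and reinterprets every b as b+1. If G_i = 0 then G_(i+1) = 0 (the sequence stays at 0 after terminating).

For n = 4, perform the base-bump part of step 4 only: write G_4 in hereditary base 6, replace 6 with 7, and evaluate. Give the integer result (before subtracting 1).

110

4 —HB2→ 2^2 —bump→ 3^3 = 27 —(−1)→ 26
26 —HB3→ 2·3^2 + 2·3 + 2 —bump→ 2·4^2 + 2·4 + 2 = 42 —(−1)→ 41
41 —HB4→ 2·4^2 + 2·4 + 1 —bump→ 2·5^2 + 2·5 + 1 = 61 —(−1)→ 60
60 —HB5→ 2·5^2 + 2·5 —bump→ 2·6^2 + 2·6 = 84 —(−1)→ 83
83 —HB6→ 2·6^2 + 6 + 5 —bump→ 2·7^2 + 7 + 5 = 110 —(−1)→ 109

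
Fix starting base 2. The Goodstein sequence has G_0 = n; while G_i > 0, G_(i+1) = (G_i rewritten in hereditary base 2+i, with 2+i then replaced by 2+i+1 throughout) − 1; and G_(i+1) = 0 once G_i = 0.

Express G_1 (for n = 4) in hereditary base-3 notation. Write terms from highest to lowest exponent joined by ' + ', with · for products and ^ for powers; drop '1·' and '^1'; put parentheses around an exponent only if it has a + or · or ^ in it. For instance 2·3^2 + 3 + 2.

2·3^2 + 2·3 + 2

base 2: 4 = 2^2; at 3: 3^3 = 27; next = 26
base 3: 26 = 2·3^2 + 2·3 + 2; at 4: 2·4^2 + 2·4 + 2 = 42; next = 41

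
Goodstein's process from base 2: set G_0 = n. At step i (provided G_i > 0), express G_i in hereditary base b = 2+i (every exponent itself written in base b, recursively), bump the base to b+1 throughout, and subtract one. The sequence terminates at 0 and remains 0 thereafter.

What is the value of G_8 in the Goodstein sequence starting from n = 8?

20000000211

step 0: 8 = 2^(2 + 1); sub 3 for 2: 3^(3 + 1); = 81; G_1 = 81−1 = 80
step 1: 80 = 2·3^3 + 2·3^2 + 2·3 + 2; sub 4 for 3: 2·4^4 + 2·4^2 + 2·4 + 2; = 554; G_2 = 554−1 = 553
step 2: 553 = 2·4^4 + 2·4^2 + 2·4 + 1; sub 5 for 4: 2·5^5 + 2·5^2 + 2·5 + 1; = 6311; G_3 = 6311−1 = 6310
step 3: 6310 = 2·5^5 + 2·5^2 + 2·5; sub 6 for 5: 2·6^6 + 2·6^2 + 2·6; = 93396; G_4 = 93396−1 = 93395
step 4: 93395 = 2·6^6 + 2·6^2 + 6 + 5; sub 7 for 6: 2·7^7 + 2·7^2 + 7 + 5; = 1647196; G_5 = 1647196−1 = 1647195
step 5: 1647195 = 2·7^7 + 2·7^2 + 7 + 4; sub 8 for 7: 2·8^8 + 2·8^2 + 8 + 4; = 33554572; G_6 = 33554572−1 = 33554571
step 6: 33554571 = 2·8^8 + 2·8^2 + 8 + 3; sub 9 for 8: 2·9^9 + 2·9^2 + 9 + 3; = 774841152; G_7 = 774841152−1 = 774841151
step 7: 774841151 = 2·9^9 + 2·9^2 + 9 + 2; sub 10 for 9: 2·10^10 + 2·10^2 + 10 + 2; = 20000000212; G_8 = 20000000212−1 = 20000000211
step 8: 20000000211 = 2·10^10 + 2·10^2 + 10 + 1; sub 11 for 10: 2·11^11 + 2·11^2 + 11 + 1; = 570623341476; G_9 = 570623341476−1 = 570623341475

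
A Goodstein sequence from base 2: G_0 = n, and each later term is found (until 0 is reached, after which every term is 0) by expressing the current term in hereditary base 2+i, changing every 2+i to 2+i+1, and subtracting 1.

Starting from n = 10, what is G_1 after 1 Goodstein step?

step 0: 10 = 2^(2 + 1) + 2; sub 3 for 2: 3^(3 + 1) + 3; = 84; G_1 = 84−1 = 83
step 1: 83 = 3^(3 + 1) + 2; sub 4 for 3: 4^(4 + 1) + 2; = 1026; G_2 = 1026−1 = 1025

83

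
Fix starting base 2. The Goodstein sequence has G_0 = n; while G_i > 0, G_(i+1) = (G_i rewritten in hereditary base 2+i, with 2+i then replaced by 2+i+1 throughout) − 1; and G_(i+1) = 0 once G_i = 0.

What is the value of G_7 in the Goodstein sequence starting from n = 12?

step 0: 12 = 2^(2 + 1) + 2^2; sub 3 for 2: 3^(3 + 1) + 3^3; = 108; G_1 = 108−1 = 107
step 1: 107 = 3^(3 + 1) + 2·3^2 + 2·3 + 2; sub 4 for 3: 4^(4 + 1) + 2·4^2 + 2·4 + 2; = 1066; G_2 = 1066−1 = 1065
step 2: 1065 = 4^(4 + 1) + 2·4^2 + 2·4 + 1; sub 5 for 4: 5^(5 + 1) + 2·5^2 + 2·5 + 1; = 15686; G_3 = 15686−1 = 15685
step 3: 15685 = 5^(5 + 1) + 2·5^2 + 2·5; sub 6 for 5: 6^(6 + 1) + 2·6^2 + 2·6; = 280020; G_4 = 280020−1 = 280019
step 4: 280019 = 6^(6 + 1) + 2·6^2 + 6 + 5; sub 7 for 6: 7^(7 + 1) + 2·7^2 + 7 + 5; = 5764911; G_5 = 5764911−1 = 5764910
step 5: 5764910 = 7^(7 + 1) + 2·7^2 + 7 + 4; sub 8 for 7: 8^(8 + 1) + 2·8^2 + 8 + 4; = 134217868; G_6 = 134217868−1 = 134217867
step 6: 134217867 = 8^(8 + 1) + 2·8^2 + 8 + 3; sub 9 for 8: 9^(9 + 1) + 2·9^2 + 9 + 3; = 3486784575; G_7 = 3486784575−1 = 3486784574
step 7: 3486784574 = 9^(9 + 1) + 2·9^2 + 9 + 2; sub 10 for 9: 10^(10 + 1) + 2·10^2 + 10 + 2; = 100000000212; G_8 = 100000000212−1 = 100000000211

3486784574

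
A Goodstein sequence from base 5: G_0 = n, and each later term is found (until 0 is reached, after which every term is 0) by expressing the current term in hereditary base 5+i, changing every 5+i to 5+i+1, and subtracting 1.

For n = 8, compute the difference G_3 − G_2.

0

[0] 8 ≡ 5 + 3 (base 5). Lift 6: 9. −1: 8.
[1] 8 ≡ 6 + 2 (base 6). Lift 7: 9. −1: 8.
[2] 8 ≡ 7 + 1 (base 7). Lift 8: 9. −1: 8.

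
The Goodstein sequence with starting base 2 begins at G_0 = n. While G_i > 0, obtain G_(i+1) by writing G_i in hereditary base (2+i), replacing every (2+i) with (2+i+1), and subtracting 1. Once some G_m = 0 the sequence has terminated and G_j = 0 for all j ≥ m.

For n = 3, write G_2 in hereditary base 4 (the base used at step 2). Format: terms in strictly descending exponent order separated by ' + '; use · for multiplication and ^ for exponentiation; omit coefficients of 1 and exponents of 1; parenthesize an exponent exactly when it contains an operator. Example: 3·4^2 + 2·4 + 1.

3

G_0=3  [base 2] 2 + 1  →[2↦3]→  3 + 1 = 4  −1 ⇒ G_1=3
G_1=3  [base 3] 3  →[3↦4]→  4 = 4  −1 ⇒ G_2=3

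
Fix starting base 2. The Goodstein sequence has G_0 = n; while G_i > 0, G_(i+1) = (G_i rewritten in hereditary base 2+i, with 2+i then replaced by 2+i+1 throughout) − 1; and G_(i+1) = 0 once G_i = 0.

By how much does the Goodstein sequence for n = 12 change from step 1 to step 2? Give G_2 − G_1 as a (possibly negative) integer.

958

i=0: 12 = 2^(2 + 1) + 2^2 (b=2); 2→3: 3^(3 + 1) + 3^3 = 108; 108−1 = 107
i=1: 107 = 3^(3 + 1) + 2·3^2 + 2·3 + 2 (b=3); 3→4: 4^(4 + 1) + 2·4^2 + 2·4 + 2 = 1066; 1066−1 = 1065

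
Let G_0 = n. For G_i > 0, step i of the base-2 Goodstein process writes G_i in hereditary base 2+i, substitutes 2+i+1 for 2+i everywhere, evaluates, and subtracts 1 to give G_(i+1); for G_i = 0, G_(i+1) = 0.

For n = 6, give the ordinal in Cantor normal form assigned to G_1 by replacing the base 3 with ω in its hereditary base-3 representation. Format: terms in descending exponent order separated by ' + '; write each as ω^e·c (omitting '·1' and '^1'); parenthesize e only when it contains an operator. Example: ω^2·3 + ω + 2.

ω^ω + 2

(0) 6|_2 = 2^2 + 2 ↦ 3^3 + 3|_3 = 30 ⇒ 29
(1) 29|_3 = 3^3 + 2 ↦ 4^4 + 2|_4 = 258 ⇒ 257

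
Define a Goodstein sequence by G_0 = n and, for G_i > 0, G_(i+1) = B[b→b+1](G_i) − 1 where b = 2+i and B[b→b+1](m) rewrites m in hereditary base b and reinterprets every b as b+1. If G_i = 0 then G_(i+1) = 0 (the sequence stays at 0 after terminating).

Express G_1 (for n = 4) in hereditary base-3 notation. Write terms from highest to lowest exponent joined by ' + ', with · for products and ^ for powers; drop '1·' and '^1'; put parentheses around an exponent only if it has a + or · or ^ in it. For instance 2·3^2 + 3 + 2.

2·3^2 + 2·3 + 2

[0] 4 ≡ 2^2 (base 2). Lift 3: 27. −1: 26.
[1] 26 ≡ 2·3^2 + 2·3 + 2 (base 3). Lift 4: 42. −1: 41.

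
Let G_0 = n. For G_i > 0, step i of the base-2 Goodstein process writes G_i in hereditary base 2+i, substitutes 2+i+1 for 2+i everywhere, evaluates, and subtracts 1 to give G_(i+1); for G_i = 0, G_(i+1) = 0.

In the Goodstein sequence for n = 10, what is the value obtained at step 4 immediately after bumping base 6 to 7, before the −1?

4215755

10 —HB2→ 2^(2 + 1) + 2 —bump→ 3^(3 + 1) + 3 = 84 —(−1)→ 83
83 —HB3→ 3^(3 + 1) + 2 —bump→ 4^(4 + 1) + 2 = 1026 —(−1)→ 1025
1025 —HB4→ 4^(4 + 1) + 1 —bump→ 5^(5 + 1) + 1 = 15626 —(−1)→ 15625
15625 —HB5→ 5^(5 + 1) —bump→ 6^(6 + 1) = 279936 —(−1)→ 279935
279935 —HB6→ 5·6^6 + 5·6^5 + 5·6^4 + 5·6^3 + 5·6^2 + 5·6 + 5 —bump→ 5·7^7 + 5·7^5 + 5·7^4 + 5·7^3 + 5·7^2 + 5·7 + 5 = 4215755 —(−1)→ 4215754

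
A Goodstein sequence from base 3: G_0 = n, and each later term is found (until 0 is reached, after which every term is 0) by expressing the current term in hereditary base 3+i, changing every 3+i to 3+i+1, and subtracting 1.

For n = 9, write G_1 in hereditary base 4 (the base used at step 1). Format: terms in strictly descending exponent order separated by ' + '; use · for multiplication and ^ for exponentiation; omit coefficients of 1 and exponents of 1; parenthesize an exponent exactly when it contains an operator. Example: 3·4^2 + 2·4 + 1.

(0) 9|_3 = 3^2 ↦ 4^2|_4 = 16 ⇒ 15
(1) 15|_4 = 3·4 + 3 ↦ 3·5 + 3|_5 = 18 ⇒ 17

3·4 + 3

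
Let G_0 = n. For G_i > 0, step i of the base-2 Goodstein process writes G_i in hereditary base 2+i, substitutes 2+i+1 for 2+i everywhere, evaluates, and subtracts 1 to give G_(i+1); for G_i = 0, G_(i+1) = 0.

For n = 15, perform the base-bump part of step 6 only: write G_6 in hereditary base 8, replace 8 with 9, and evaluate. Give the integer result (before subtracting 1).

3524450281

step 0: 15 = 2^(2 + 1) + 2^2 + 2 + 1; sub 3 for 2: 3^(3 + 1) + 3^3 + 3 + 1; = 112; G_1 = 112−1 = 111
step 1: 111 = 3^(3 + 1) + 3^3 + 3; sub 4 for 3: 4^(4 + 1) + 4^4 + 4; = 1284; G_2 = 1284−1 = 1283
step 2: 1283 = 4^(4 + 1) + 4^4 + 3; sub 5 for 4: 5^(5 + 1) + 5^5 + 3; = 18753; G_3 = 18753−1 = 18752
step 3: 18752 = 5^(5 + 1) + 5^5 + 2; sub 6 for 5: 6^(6 + 1) + 6^6 + 2; = 326594; G_4 = 326594−1 = 326593
step 4: 326593 = 6^(6 + 1) + 6^6 + 1; sub 7 for 6: 7^(7 + 1) + 7^7 + 1; = 6588345; G_5 = 6588345−1 = 6588344
step 5: 6588344 = 7^(7 + 1) + 7^7; sub 8 for 7: 8^(8 + 1) + 8^8; = 150994944; G_6 = 150994944−1 = 150994943
step 6: 150994943 = 8^(8 + 1) + 7·8^7 + 7·8^6 + 7·8^5 + 7·8^4 + 7·8^3 + 7·8^2 + 7·8 + 7; sub 9 for 8: 9^(9 + 1) + 7·9^7 + 7·9^6 + 7·9^5 + 7·9^4 + 7·9^3 + 7·9^2 + 7·9 + 7; = 3524450281; G_7 = 3524450281−1 = 3524450280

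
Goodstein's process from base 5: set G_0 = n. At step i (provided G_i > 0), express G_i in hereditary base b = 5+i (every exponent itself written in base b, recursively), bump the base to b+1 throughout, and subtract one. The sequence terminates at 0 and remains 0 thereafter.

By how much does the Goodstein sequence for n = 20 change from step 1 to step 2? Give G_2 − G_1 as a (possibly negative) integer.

2

20 —HB5→ 4·5 —bump→ 4·6 = 24 —(−1)→ 23
23 —HB6→ 3·6 + 5 —bump→ 3·7 + 5 = 26 —(−1)→ 25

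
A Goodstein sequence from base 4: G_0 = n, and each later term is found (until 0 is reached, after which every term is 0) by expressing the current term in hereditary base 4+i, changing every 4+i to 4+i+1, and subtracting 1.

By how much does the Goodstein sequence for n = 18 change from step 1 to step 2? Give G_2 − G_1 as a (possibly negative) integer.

10

G_0 = 18. HB_4(18) = 4^2 + 2. Bump = 27. G_1 = 26.
G_1 = 26. HB_5(26) = 5^2 + 1. Bump = 37. G_2 = 36.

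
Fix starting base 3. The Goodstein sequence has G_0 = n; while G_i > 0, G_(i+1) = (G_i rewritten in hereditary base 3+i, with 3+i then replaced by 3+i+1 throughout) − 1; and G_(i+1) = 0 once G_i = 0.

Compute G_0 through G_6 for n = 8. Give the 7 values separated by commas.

8, 9, 10, 11, 11, 11, 11

G_0 = 8. HB_3(8) = 2·3 + 2. Bump = 10. G_1 = 9.
G_1 = 9. HB_4(9) = 2·4 + 1. Bump = 11. G_2 = 10.
G_2 = 10. HB_5(10) = 2·5. Bump = 12. G_3 = 11.
G_3 = 11. HB_6(11) = 6 + 5. Bump = 12. G_4 = 11.
G_4 = 11. HB_7(11) = 7 + 4. Bump = 12. G_5 = 11.
G_5 = 11. HB_8(11) = 8 + 3. Bump = 12. G_6 = 11.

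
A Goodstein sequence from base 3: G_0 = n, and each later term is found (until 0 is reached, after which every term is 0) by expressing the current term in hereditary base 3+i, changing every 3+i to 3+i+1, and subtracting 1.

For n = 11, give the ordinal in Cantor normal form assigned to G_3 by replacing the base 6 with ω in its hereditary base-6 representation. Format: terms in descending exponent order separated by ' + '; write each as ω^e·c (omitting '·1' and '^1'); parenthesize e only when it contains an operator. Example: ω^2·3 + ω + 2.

G_0 = 11. HB_3(11) = 3^2 + 2. Bump = 18. G_1 = 17.
G_1 = 17. HB_4(17) = 4^2 + 1. Bump = 26. G_2 = 25.
G_2 = 25. HB_5(25) = 5^2. Bump = 36. G_3 = 35.
G_3 = 35. HB_6(35) = 5·6 + 5. Bump = 40. G_4 = 39.

ω·5 + 5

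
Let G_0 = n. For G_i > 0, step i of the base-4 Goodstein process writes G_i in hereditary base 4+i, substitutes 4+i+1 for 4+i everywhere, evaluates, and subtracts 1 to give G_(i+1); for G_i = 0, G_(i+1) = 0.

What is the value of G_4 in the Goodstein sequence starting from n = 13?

19

13 —HB4→ 3·4 + 1 —bump→ 3·5 + 1 = 16 —(−1)→ 15
15 —HB5→ 3·5 —bump→ 3·6 = 18 —(−1)→ 17
17 —HB6→ 2·6 + 5 —bump→ 2·7 + 5 = 19 —(−1)→ 18
18 —HB7→ 2·7 + 4 —bump→ 2·8 + 4 = 20 —(−1)→ 19
19 —HB8→ 2·8 + 3 —bump→ 2·9 + 3 = 21 —(−1)→ 20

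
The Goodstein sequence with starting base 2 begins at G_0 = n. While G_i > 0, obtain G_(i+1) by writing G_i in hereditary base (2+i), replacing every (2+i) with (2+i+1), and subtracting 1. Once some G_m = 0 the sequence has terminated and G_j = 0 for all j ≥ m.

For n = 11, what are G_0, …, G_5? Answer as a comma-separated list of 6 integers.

G_0=11  [base 2] 2^(2 + 1) + 2 + 1  →[2↦3]→  3^(3 + 1) + 3 + 1 = 85  −1 ⇒ G_1=84
G_1=84  [base 3] 3^(3 + 1) + 3  →[3↦4]→  4^(4 + 1) + 4 = 1028  −1 ⇒ G_2=1027
G_2=1027  [base 4] 4^(4 + 1) + 3  →[4↦5]→  5^(5 + 1) + 3 = 15628  −1 ⇒ G_3=15627
G_3=15627  [base 5] 5^(5 + 1) + 2  →[5↦6]→  6^(6 + 1) + 2 = 279938  −1 ⇒ G_4=279937
G_4=279937  [base 6] 6^(6 + 1) + 1  →[6↦7]→  7^(7 + 1) + 1 = 5764802  −1 ⇒ G_5=5764801

11, 84, 1027, 15627, 279937, 5764801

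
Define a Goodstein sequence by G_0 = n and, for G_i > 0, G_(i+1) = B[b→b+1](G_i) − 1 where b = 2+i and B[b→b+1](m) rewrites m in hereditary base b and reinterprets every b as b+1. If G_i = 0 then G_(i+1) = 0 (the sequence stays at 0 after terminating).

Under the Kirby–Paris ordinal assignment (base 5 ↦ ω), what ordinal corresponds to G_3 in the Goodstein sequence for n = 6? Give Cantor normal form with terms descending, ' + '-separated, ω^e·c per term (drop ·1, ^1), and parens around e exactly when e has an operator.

ω^ω

[0] 6 ≡ 2^2 + 2 (base 2). Lift 3: 30. −1: 29.
[1] 29 ≡ 3^3 + 2 (base 3). Lift 4: 258. −1: 257.
[2] 257 ≡ 4^4 + 1 (base 4). Lift 5: 3126. −1: 3125.
[3] 3125 ≡ 5^5 (base 5). Lift 6: 46656. −1: 46655.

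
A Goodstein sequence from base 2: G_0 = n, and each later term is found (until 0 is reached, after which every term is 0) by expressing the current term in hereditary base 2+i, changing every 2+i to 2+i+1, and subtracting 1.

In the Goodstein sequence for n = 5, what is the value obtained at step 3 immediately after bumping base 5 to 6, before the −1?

776

base 2: 5 = 2^2 + 1; at 3: 3^3 + 1 = 28; next = 27
base 3: 27 = 3^3; at 4: 4^4 = 256; next = 255
base 4: 255 = 3·4^3 + 3·4^2 + 3·4 + 3; at 5: 3·5^3 + 3·5^2 + 3·5 + 3 = 468; next = 467
base 5: 467 = 3·5^3 + 3·5^2 + 3·5 + 2; at 6: 3·6^3 + 3·6^2 + 3·6 + 2 = 776; next = 775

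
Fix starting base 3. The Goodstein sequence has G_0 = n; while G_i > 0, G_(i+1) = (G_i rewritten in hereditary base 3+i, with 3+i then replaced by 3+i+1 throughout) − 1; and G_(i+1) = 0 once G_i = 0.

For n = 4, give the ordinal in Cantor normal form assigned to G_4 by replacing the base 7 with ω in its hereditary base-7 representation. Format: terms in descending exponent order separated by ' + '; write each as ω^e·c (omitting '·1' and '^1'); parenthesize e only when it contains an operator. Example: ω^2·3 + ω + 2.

4 —HB3→ 3 + 1 —bump→ 4 + 1 = 5 —(−1)→ 4
4 —HB4→ 4 —bump→ 5 = 5 —(−1)→ 4
4 —HB5→ 4 —bump→ 4 = 4 —(−1)→ 3
3 —HB6→ 3 —bump→ 3 = 3 —(−1)→ 2
2 —HB7→ 2 —bump→ 2 = 2 —(−1)→ 1

2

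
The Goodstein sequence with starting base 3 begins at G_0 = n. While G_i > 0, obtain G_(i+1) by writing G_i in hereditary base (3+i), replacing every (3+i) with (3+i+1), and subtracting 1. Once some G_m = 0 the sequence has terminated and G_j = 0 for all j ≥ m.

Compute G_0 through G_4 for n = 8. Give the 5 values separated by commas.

8, 9, 10, 11, 11

G_0=8  [base 3] 2·3 + 2  →[3↦4]→  2·4 + 2 = 10  −1 ⇒ G_1=9
G_1=9  [base 4] 2·4 + 1  →[4↦5]→  2·5 + 1 = 11  −1 ⇒ G_2=10
G_2=10  [base 5] 2·5  →[5↦6]→  2·6 = 12  −1 ⇒ G_3=11
G_3=11  [base 6] 6 + 5  →[6↦7]→  7 + 5 = 12  −1 ⇒ G_4=11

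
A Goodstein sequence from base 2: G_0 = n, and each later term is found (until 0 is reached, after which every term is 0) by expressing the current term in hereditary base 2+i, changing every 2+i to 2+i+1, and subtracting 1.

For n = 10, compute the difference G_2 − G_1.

942

10 —HB2→ 2^(2 + 1) + 2 —bump→ 3^(3 + 1) + 3 = 84 —(−1)→ 83
83 —HB3→ 3^(3 + 1) + 2 —bump→ 4^(4 + 1) + 2 = 1026 —(−1)→ 1025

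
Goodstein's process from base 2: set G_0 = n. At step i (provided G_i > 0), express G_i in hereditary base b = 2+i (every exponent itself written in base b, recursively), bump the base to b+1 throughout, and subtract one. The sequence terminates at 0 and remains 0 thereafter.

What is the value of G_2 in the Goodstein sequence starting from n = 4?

41

(0) 4|_2 = 2^2 ↦ 3^3|_3 = 27 ⇒ 26
(1) 26|_3 = 2·3^2 + 2·3 + 2 ↦ 2·4^2 + 2·4 + 2|_4 = 42 ⇒ 41
(2) 41|_4 = 2·4^2 + 2·4 + 1 ↦ 2·5^2 + 2·5 + 1|_5 = 61 ⇒ 60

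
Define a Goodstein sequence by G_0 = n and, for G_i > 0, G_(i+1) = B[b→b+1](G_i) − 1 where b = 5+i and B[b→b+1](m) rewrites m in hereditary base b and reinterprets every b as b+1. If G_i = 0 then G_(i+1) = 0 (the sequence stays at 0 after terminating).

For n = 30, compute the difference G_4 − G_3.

16

(0) 30|_5 = 5^2 + 5 ↦ 6^2 + 6|_6 = 42 ⇒ 41
(1) 41|_6 = 6^2 + 5 ↦ 7^2 + 5|_7 = 54 ⇒ 53
(2) 53|_7 = 7^2 + 4 ↦ 8^2 + 4|_8 = 68 ⇒ 67
(3) 67|_8 = 8^2 + 3 ↦ 9^2 + 3|_9 = 84 ⇒ 83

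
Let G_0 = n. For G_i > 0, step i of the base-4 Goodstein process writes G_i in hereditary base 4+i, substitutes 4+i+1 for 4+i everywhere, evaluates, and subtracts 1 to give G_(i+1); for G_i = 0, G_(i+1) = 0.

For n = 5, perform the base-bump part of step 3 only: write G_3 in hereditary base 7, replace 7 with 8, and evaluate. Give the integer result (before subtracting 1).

base 4: 5 = 4 + 1; at 5: 5 + 1 = 6; next = 5
base 5: 5 = 5; at 6: 6 = 6; next = 5
base 6: 5 = 5; at 7: 5 = 5; next = 4
base 7: 4 = 4; at 8: 4 = 4; next = 3

4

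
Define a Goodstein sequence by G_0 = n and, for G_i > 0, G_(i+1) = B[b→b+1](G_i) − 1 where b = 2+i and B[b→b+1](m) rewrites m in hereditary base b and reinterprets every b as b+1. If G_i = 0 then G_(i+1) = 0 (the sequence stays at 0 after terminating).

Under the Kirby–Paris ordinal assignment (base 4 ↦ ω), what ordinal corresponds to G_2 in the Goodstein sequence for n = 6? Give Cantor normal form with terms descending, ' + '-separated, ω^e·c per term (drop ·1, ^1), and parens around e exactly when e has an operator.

(0) 6|_2 = 2^2 + 2 ↦ 3^3 + 3|_3 = 30 ⇒ 29
(1) 29|_3 = 3^3 + 2 ↦ 4^4 + 2|_4 = 258 ⇒ 257
(2) 257|_4 = 4^4 + 1 ↦ 5^5 + 1|_5 = 3126 ⇒ 3125

ω^ω + 1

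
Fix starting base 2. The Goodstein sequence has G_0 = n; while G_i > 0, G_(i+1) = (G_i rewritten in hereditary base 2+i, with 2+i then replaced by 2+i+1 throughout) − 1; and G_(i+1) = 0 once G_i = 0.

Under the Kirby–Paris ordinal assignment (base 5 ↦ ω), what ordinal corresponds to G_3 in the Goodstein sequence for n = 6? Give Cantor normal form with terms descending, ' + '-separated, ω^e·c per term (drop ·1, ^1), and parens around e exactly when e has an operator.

base 2: 6 = 2^2 + 2; at 3: 3^3 + 3 = 30; next = 29
base 3: 29 = 3^3 + 2; at 4: 4^4 + 2 = 258; next = 257
base 4: 257 = 4^4 + 1; at 5: 5^5 + 1 = 3126; next = 3125
base 5: 3125 = 5^5; at 6: 6^6 = 46656; next = 46655

ω^ω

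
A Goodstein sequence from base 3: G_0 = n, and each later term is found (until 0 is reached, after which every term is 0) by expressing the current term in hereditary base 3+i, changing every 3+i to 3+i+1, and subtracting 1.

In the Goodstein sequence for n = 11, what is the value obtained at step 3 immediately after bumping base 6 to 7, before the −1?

40

G_0=11  [base 3] 3^2 + 2  →[3↦4]→  4^2 + 2 = 18  −1 ⇒ G_1=17
G_1=17  [base 4] 4^2 + 1  →[4↦5]→  5^2 + 1 = 26  −1 ⇒ G_2=25
G_2=25  [base 5] 5^2  →[5↦6]→  6^2 = 36  −1 ⇒ G_3=35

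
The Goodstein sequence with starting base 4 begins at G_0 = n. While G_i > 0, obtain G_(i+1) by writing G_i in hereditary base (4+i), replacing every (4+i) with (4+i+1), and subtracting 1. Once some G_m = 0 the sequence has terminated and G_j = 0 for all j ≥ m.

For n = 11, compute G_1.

12

step 0: 11 = 2·4 + 3; sub 5 for 4: 2·5 + 3; = 13; G_1 = 13−1 = 12
step 1: 12 = 2·5 + 2; sub 6 for 5: 2·6 + 2; = 14; G_2 = 14−1 = 13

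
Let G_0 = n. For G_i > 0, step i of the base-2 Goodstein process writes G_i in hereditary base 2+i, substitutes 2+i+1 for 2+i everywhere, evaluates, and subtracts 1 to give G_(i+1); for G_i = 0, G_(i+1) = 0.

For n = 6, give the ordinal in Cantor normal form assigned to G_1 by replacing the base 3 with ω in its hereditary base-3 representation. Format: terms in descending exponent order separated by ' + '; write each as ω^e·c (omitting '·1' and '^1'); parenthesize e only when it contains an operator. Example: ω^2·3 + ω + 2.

6 —HB2→ 2^2 + 2 —bump→ 3^3 + 3 = 30 —(−1)→ 29
29 —HB3→ 3^3 + 2 —bump→ 4^4 + 2 = 258 —(−1)→ 257

ω^ω + 2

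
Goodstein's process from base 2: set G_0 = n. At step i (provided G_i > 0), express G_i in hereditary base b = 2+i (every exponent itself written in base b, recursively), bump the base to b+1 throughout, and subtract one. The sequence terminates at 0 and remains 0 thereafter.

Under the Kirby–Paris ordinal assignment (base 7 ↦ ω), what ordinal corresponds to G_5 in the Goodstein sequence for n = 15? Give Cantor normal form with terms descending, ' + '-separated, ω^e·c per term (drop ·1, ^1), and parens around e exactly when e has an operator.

ω^(ω + 1) + ω^ω

15 —HB2→ 2^(2 + 1) + 2^2 + 2 + 1 —bump→ 3^(3 + 1) + 3^3 + 3 + 1 = 112 —(−1)→ 111
111 —HB3→ 3^(3 + 1) + 3^3 + 3 —bump→ 4^(4 + 1) + 4^4 + 4 = 1284 —(−1)→ 1283
1283 —HB4→ 4^(4 + 1) + 4^4 + 3 —bump→ 5^(5 + 1) + 5^5 + 3 = 18753 —(−1)→ 18752
18752 —HB5→ 5^(5 + 1) + 5^5 + 2 —bump→ 6^(6 + 1) + 6^6 + 2 = 326594 —(−1)→ 326593
326593 —HB6→ 6^(6 + 1) + 6^6 + 1 —bump→ 7^(7 + 1) + 7^7 + 1 = 6588345 —(−1)→ 6588344
6588344 —HB7→ 7^(7 + 1) + 7^7 —bump→ 8^(8 + 1) + 8^8 = 150994944 —(−1)→ 150994943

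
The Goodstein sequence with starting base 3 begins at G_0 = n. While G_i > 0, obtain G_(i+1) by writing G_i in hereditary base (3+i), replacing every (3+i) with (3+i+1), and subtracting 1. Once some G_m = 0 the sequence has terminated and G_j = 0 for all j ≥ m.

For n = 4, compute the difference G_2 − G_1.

0

G_0=4  [base 3] 3 + 1  →[3↦4]→  4 + 1 = 5  −1 ⇒ G_1=4
G_1=4  [base 4] 4  →[4↦5]→  5 = 5  −1 ⇒ G_2=4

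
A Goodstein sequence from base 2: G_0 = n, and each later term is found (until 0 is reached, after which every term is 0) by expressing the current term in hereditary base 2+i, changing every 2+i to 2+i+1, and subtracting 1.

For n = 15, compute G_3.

G_0=15  [base 2] 2^(2 + 1) + 2^2 + 2 + 1  →[2↦3]→  3^(3 + 1) + 3^3 + 3 + 1 = 112  −1 ⇒ G_1=111
G_1=111  [base 3] 3^(3 + 1) + 3^3 + 3  →[3↦4]→  4^(4 + 1) + 4^4 + 4 = 1284  −1 ⇒ G_2=1283
G_2=1283  [base 4] 4^(4 + 1) + 4^4 + 3  →[4↦5]→  5^(5 + 1) + 5^5 + 3 = 18753  −1 ⇒ G_3=18752
G_3=18752  [base 5] 5^(5 + 1) + 5^5 + 2  →[5↦6]→  6^(6 + 1) + 6^6 + 2 = 326594  −1 ⇒ G_4=326593

18752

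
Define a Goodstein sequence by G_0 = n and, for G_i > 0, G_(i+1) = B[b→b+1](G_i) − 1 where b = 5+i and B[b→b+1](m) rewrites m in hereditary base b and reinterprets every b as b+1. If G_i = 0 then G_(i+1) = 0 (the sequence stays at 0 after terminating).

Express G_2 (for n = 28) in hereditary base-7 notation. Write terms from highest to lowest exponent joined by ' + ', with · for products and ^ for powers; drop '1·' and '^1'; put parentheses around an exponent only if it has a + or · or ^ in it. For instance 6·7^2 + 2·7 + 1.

step 0: 28 = 5^2 + 3; sub 6 for 5: 6^2 + 3; = 39; G_1 = 39−1 = 38
step 1: 38 = 6^2 + 2; sub 7 for 6: 7^2 + 2; = 51; G_2 = 51−1 = 50
step 2: 50 = 7^2 + 1; sub 8 for 7: 8^2 + 1; = 65; G_3 = 65−1 = 64

7^2 + 1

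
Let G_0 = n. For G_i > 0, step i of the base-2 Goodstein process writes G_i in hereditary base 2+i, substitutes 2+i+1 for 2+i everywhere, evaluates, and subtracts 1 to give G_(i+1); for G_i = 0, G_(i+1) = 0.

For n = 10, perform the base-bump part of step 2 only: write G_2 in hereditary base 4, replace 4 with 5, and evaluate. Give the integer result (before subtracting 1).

(0) 10|_2 = 2^(2 + 1) + 2 ↦ 3^(3 + 1) + 3|_3 = 84 ⇒ 83
(1) 83|_3 = 3^(3 + 1) + 2 ↦ 4^(4 + 1) + 2|_4 = 1026 ⇒ 1025
(2) 1025|_4 = 4^(4 + 1) + 1 ↦ 5^(5 + 1) + 1|_5 = 15626 ⇒ 15625

15626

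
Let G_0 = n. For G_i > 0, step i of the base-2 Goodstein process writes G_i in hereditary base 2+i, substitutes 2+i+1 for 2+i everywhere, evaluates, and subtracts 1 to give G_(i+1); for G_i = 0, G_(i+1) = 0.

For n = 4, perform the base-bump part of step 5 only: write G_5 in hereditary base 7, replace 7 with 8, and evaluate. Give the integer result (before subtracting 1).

i=0: 4 = 2^2 (b=2); 2→3: 3^3 = 27; 27−1 = 26
i=1: 26 = 2·3^2 + 2·3 + 2 (b=3); 3→4: 2·4^2 + 2·4 + 2 = 42; 42−1 = 41
i=2: 41 = 2·4^2 + 2·4 + 1 (b=4); 4→5: 2·5^2 + 2·5 + 1 = 61; 61−1 = 60
i=3: 60 = 2·5^2 + 2·5 (b=5); 5→6: 2·6^2 + 2·6 = 84; 84−1 = 83
i=4: 83 = 2·6^2 + 6 + 5 (b=6); 6→7: 2·7^2 + 7 + 5 = 110; 110−1 = 109
i=5: 109 = 2·7^2 + 7 + 4 (b=7); 7→8: 2·8^2 + 8 + 4 = 140; 140−1 = 139

140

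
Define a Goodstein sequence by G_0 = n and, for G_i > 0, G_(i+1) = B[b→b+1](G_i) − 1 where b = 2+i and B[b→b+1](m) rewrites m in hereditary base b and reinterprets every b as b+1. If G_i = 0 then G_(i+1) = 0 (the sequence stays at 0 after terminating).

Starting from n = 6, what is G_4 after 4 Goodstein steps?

46655

G_0=6  [base 2] 2^2 + 2  →[2↦3]→  3^3 + 3 = 30  −1 ⇒ G_1=29
G_1=29  [base 3] 3^3 + 2  →[3↦4]→  4^4 + 2 = 258  −1 ⇒ G_2=257
G_2=257  [base 4] 4^4 + 1  →[4↦5]→  5^5 + 1 = 3126  −1 ⇒ G_3=3125
G_3=3125  [base 5] 5^5  →[5↦6]→  6^6 = 46656  −1 ⇒ G_4=46655
G_4=46655  [base 6] 5·6^5 + 5·6^4 + 5·6^3 + 5·6^2 + 5·6 + 5  →[6↦7]→  5·7^5 + 5·7^4 + 5·7^3 + 5·7^2 + 5·7 + 5 = 98040  −1 ⇒ G_5=98039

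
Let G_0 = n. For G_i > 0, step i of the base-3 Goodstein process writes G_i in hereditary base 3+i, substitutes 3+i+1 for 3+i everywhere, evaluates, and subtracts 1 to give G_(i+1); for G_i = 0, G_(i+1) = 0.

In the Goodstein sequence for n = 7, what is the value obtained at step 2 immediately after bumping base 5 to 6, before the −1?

10

i=0: 7 = 2·3 + 1 (b=3); 3→4: 2·4 + 1 = 9; 9−1 = 8
i=1: 8 = 2·4 (b=4); 4→5: 2·5 = 10; 10−1 = 9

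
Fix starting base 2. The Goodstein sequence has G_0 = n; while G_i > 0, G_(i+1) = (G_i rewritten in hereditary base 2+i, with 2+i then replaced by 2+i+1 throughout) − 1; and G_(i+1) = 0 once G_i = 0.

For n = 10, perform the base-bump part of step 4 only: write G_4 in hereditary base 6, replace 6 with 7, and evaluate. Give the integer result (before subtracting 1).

10 —HB2→ 2^(2 + 1) + 2 —bump→ 3^(3 + 1) + 3 = 84 —(−1)→ 83
83 —HB3→ 3^(3 + 1) + 2 —bump→ 4^(4 + 1) + 2 = 1026 —(−1)→ 1025
1025 —HB4→ 4^(4 + 1) + 1 —bump→ 5^(5 + 1) + 1 = 15626 —(−1)→ 15625
15625 —HB5→ 5^(5 + 1) —bump→ 6^(6 + 1) = 279936 —(−1)→ 279935

4215755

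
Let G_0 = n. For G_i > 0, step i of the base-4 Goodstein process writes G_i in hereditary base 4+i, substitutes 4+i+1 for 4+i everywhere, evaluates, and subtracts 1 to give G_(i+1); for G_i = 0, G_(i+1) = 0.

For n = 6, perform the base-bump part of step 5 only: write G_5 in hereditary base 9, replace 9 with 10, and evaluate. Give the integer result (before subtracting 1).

4

step 0: 6 = 4 + 2; sub 5 for 4: 5 + 2; = 7; G_1 = 7−1 = 6
step 1: 6 = 5 + 1; sub 6 for 5: 6 + 1; = 7; G_2 = 7−1 = 6
step 2: 6 = 6; sub 7 for 6: 7; = 7; G_3 = 7−1 = 6
step 3: 6 = 6; sub 8 for 7: 6; = 6; G_4 = 6−1 = 5
step 4: 5 = 5; sub 9 for 8: 5; = 5; G_5 = 5−1 = 4
step 5: 4 = 4; sub 10 for 9: 4; = 4; G_6 = 4−1 = 3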